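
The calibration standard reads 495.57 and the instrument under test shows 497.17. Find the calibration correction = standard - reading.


Correction = standard - reading
= 495.57 - 497.17
= -1.6000

-1.6000


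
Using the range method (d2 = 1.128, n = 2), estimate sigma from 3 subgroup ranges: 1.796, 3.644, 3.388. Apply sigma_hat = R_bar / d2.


R_bar = (1.796 + 3.644 + 3.388) / 3
R_bar = 8.828 / 3 = 2.9426667
sigma_hat = R_bar / d2 = 2.9426667 / 1.128 = 2.6087

2.6087


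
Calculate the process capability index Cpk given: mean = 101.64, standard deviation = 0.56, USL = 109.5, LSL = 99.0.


Cpu = (USL - mean) / (3*sigma) = (109.5 - 101.64) / (3*0.56) = 4.6786
Cpl = (mean - LSL) / (3*sigma) = (101.64 - 99.0) / (3*0.56) = 1.5714
Cpk = min(Cpu, Cpl) = 1.5714

1.5714


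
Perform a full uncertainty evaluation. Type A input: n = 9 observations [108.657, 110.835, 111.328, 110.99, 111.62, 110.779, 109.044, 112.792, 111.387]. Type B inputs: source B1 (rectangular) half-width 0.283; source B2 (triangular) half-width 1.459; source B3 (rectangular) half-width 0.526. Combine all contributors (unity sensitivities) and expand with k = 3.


mean = (108.657 + 110.835 + 111.328 + 110.99 + 111.62 + 110.779 + 109.044 + 112.792 + 111.387) / 9 = 110.8257778
s = sqrt(sum((x - mean)^2)/(n-1)) = 1.2733611
u_A = s / sqrt(n) = 1.2733611 / sqrt(9) = 0.4244537
u_B1 = 0.283 / sqrt(3) = 0.16339013
u_B2 = 1.459 / sqrt(6) = 0.59563426
u_B3 = 0.526 / sqrt(3) = 0.30368624
uc = sqrt(0.4244537^2 + 0.16339013^2 + 0.59563426^2 + 0.30368624^2) = 0.80861782
U = k * uc = 3 * 0.80861782
U = 2.4259

2.4259


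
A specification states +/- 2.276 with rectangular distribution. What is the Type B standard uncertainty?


u_B = half_width / sqrt(3)
u_B = 2.276 / 1.7320508
u_B = 1.3140

1.3140


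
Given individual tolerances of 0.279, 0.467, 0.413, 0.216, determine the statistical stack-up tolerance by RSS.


RSS = sqrt(0.279^2 + 0.467^2 + 0.413^2 + 0.216^2)
= sqrt(0.513155)
= 0.7163

0.7163


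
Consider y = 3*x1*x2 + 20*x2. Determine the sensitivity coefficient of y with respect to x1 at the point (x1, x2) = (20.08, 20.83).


y = 3*x1*x2 + 20*x2
dy/dx1 = 3*x2
Evaluate at x2 = 20.83: c1 = 3 * 20.83
c1 = 62.4900

62.4900


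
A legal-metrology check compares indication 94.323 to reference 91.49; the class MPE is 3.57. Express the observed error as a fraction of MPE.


e = indication - reference = 94.323 - 91.49 = 2.8330
|e| = 2.8330
ratio = |e| / MPE = 2.8330 / 3.57
ratio = 0.7936

0.7936


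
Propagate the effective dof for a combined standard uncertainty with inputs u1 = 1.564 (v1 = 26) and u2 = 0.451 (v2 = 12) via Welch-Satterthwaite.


uc = sqrt(u1^2 + u2^2) = sqrt(1.564^2 + 0.451^2) = 1.6277276
v_eff = uc^4 / (u1^4/v1 + u2^4/v2)
= 1.6277276^4 / (1.564^4/26 + 0.451^4/12)
= 7.0198351 / 0.23357788
v_eff = 30.0535

30.0535


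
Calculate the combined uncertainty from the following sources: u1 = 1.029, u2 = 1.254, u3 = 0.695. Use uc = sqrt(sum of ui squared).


uc = sqrt(1.029^2 + 1.254^2 + 0.695^2)
uc = sqrt(3.114382)
uc = 1.7648

1.7648


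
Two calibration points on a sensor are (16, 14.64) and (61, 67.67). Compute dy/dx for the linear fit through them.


slope = (y2 - y1) / (x2 - x1)
= (67.67 - 14.64) / (61 - 16)
= 53.0300 / 45
= 1.1784

1.1784


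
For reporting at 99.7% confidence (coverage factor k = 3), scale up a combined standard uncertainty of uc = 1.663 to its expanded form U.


U = k * uc
U = 3 * 1.663
U = 4.9890

4.9890


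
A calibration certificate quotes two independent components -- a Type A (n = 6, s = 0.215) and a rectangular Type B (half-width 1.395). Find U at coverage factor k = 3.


u_A = s / sqrt(n) = 0.215 / sqrt(6) = 0.087773382
u_B = half_width / sqrt(3) = 1.395 / sqrt(3) = 0.80540363
uc = sqrt(u_A^2 + u_B^2) = sqrt(0.087773382^2 + 0.80540363^2) = 0.81017231
U = k * uc = 3 * 0.81017231
U = 2.4305

2.4305


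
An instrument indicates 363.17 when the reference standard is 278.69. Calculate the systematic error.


Systematic error = measured - true
= 363.17 - 278.69
= 84.4800

84.4800


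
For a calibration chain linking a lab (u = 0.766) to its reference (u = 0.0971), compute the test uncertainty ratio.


TUR = u_lab / u_ref
= 0.766 / 0.0971
= 7.8888

7.8888


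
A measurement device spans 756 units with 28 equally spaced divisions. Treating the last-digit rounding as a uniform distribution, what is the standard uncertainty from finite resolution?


resolution = range / divisions
resolution = 756 / 28 = 27
u_res = resolution / (2*sqrt(3))
u_res = 27 / 3.4641016
u_res = 7.7942

7.7942


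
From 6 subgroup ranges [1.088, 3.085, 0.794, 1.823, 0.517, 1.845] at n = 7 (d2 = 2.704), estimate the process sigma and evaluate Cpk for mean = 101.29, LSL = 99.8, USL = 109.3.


R_bar = (1.088 + 3.085 + 0.794 + 1.823 + 0.517 + 1.845) / 6 = 1.5253333
sigma = R_bar / d2 = 1.5253333 / 2.704 = 0.56410255
Cp = (USL - LSL)/(6*sigma) = (109.3 - 99.8)/(6*0.56410255) = 2.8068
Cpu = (109.3 - 101.29)/(3*0.56410255) = 4.7332
Cpl = (101.29 - 99.8)/(3*0.56410255) = 0.8805
Cpk = min(Cpu, Cpl) = 0.8805

0.8805


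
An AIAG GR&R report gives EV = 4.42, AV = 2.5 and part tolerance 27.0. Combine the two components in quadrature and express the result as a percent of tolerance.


GRR = sqrt(EV^2 + AV^2) = sqrt(4.42^2 + 2.5^2) = 5.0780311
%GRR = GRR / tol * 100 = 5.0780311 / 27.0 * 100
%GRR = 18.8075

18.8075


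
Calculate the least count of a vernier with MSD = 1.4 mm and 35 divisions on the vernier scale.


LC = MSD / n_div
= 1.4 / 35
= 0.0400

0.0400


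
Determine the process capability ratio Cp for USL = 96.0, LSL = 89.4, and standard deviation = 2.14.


Cp = (USL - LSL) / (6 * sigma)
= (96.0 - 89.4) / (6 * 2.14)
= 6.6000 / 12.8400
= 0.5140

0.5140


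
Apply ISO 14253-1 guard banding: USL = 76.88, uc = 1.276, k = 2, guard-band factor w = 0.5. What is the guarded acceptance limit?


U = k * uc = 2 * 1.276 = 2.552
guard band g = w * U = 0.5 * 2.552 = 1.276
AL = USL - g = 76.88 - 1.276
AL = 75.6040

75.6040


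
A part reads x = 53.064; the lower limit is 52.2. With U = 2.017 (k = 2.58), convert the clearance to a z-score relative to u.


u = U / k = 2.017 / 2.58 = 0.78178295
margin = |LSL - x| = |52.2 - 53.064| = 0.864
z = margin / u = 0.864 / 0.78178295
z = 1.1052

1.1052


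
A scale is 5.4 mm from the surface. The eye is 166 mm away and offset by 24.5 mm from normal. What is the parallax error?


error = h * offset / d
= 5.4 * 24.5 / 166
= 0.7970

0.7970


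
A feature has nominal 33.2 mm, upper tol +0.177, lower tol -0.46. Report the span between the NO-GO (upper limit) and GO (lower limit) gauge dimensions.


GO = nominal - lower_tol (smallest hole = maximum material condition)
GO = 33.2 - 0.46 = 32.74
NO-GO = nominal + upper_tol (largest hole = least material condition)
NO-GO = 33.2 + 0.177 = 33.377
spread = NO-GO - GO = 33.377 - 32.74 = 0.6370

0.6370


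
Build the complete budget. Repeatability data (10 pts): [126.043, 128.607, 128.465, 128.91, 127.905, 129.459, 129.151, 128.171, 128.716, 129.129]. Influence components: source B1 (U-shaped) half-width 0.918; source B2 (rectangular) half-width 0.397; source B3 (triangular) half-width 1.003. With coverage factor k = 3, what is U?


mean = (126.043 + 128.607 + 128.465 + 128.91 + 127.905 + 129.459 + 129.151 + 128.171 + 128.716 + 129.129) / 10 = 128.4556
s = sqrt(sum((x - mean)^2)/(n-1)) = 0.96873081
u_A = s / sqrt(n) = 0.96873081 / sqrt(10) = 0.30633958
u_B1 = 0.918 / sqrt(2) = 0.64912403
u_B2 = 0.397 / sqrt(3) = 0.22920806
u_B3 = 1.003 / sqrt(6) = 0.40947304
uc = sqrt(0.30633958^2 + 0.64912403^2 + 0.22920806^2 + 0.40947304^2) = 0.85756076
U = k * uc = 3 * 0.85756076
U = 2.5727

2.5727


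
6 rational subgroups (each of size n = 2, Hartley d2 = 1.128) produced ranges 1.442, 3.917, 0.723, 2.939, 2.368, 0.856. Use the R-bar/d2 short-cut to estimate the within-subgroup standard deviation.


R_bar = (1.442 + 3.917 + 0.723 + 2.939 + 2.368 + 0.856) / 6
R_bar = 12.245 / 6 = 2.0408333
sigma_hat = R_bar / d2 = 2.0408333 / 1.128 = 1.8092

1.8092


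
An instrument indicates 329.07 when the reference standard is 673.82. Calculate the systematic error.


Systematic error = measured - true
= 329.07 - 673.82
= -344.7500

-344.7500


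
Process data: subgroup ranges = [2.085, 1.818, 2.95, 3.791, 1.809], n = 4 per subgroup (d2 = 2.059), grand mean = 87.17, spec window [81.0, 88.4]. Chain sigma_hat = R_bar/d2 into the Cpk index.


R_bar = (2.085 + 1.818 + 2.95 + 3.791 + 1.809) / 5 = 2.4906
sigma = R_bar / d2 = 2.4906 / 2.059 = 1.2096163
Cp = (USL - LSL)/(6*sigma) = (88.4 - 81.0)/(6*1.2096163) = 1.0196
Cpu = (88.4 - 87.17)/(3*1.2096163) = 0.3390
Cpl = (87.17 - 81.0)/(3*1.2096163) = 1.7003
Cpk = min(Cpu, Cpl) = 0.3390

0.3390


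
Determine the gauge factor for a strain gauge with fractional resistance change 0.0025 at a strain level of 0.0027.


GF = (dR/R) / epsilon
= 0.0025 / 0.0027
= 0.9259

0.9259


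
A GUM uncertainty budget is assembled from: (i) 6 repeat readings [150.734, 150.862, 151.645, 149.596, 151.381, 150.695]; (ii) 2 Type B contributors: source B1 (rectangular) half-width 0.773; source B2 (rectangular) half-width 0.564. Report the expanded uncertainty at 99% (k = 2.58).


mean = (150.734 + 150.862 + 151.645 + 149.596 + 151.381 + 150.695) / 6 = 150.8188333
s = sqrt(sum((x - mean)^2)/(n-1)) = 0.70968991
u_A = s / sqrt(n) = 0.70968991 / sqrt(6) = 0.28972969
u_B1 = 0.773 / sqrt(3) = 0.44629176
u_B2 = 0.564 / sqrt(3) = 0.32562555
uc = sqrt(0.28972969^2 + 0.44629176^2 + 0.32562555^2) = 0.62382019
U = k * uc = 2.58 * 0.62382019
U = 1.6095

1.6095


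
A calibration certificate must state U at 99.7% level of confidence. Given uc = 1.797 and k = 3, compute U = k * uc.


U = k * uc
U = 3 * 1.797
U = 5.3910

5.3910


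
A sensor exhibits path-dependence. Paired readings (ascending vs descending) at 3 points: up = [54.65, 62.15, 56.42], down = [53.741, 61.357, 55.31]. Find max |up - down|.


|54.65 - 53.741| = 0.9090
|62.15 - 61.357| = 0.7930
|56.42 - 55.31| = 1.1100
hysteresis = max(diffs) = 1.1100

1.1100


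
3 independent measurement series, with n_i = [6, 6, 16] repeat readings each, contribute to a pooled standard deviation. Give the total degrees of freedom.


nu = sum_i (n_i - 1)
nu = ((6 - 1) + (6 - 1) + (16 - 1))
nu = 5 + 5 + 15
nu = 25

25


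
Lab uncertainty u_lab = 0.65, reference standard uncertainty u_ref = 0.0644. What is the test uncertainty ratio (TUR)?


TUR = u_lab / u_ref
= 0.65 / 0.0644
= 10.0932

10.0932


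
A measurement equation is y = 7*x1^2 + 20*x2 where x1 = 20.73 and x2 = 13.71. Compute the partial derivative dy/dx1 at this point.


y = 7*x1^2 + 20*x2
dy/dx1 = 2*7*x1
Evaluate at x1 = 20.73: c1 = 14 * 20.73
c1 = 290.2200

290.2200


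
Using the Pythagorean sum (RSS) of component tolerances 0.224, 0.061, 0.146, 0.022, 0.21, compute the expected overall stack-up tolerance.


RSS = sqrt(0.224^2 + 0.061^2 + 0.146^2 + 0.022^2 + 0.21^2)
= sqrt(0.119797)
= 0.3461

0.3461


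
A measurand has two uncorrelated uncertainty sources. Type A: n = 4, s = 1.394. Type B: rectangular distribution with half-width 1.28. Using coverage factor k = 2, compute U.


u_A = s / sqrt(n) = 1.394 / sqrt(4) = 0.697
u_B = half_width / sqrt(3) = 1.28 / sqrt(3) = 0.73900834
uc = sqrt(u_A^2 + u_B^2) = sqrt(0.697^2 + 0.73900834^2) = 1.0158456
U = k * uc = 2 * 1.0158456
U = 2.0317

2.0317


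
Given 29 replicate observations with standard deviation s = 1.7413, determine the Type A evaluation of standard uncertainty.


u_A = s / sqrt(n)
u_A = 1.7413 / sqrt(29)
u_A = 1.7413 / 5.3851648
u_A = 0.3234

0.3234


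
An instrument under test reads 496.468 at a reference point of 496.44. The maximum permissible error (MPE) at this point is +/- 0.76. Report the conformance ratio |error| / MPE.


e = indication - reference = 496.468 - 496.44 = 0.0280
|e| = 0.0280
ratio = |e| / MPE = 0.0280 / 0.76
ratio = 0.0368

0.0368


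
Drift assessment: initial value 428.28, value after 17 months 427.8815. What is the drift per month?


rate = (v2 - v1) / months
= (427.8815 - 428.28) / 17
= -0.3985 / 17
= -0.0234

-0.0234


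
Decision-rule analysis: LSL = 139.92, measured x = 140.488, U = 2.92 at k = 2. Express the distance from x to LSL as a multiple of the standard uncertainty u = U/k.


u = U / k = 2.92 / 2 = 1.46
margin = |LSL - x| = |139.92 - 140.488| = 0.568
z = margin / u = 0.568 / 1.46
z = 0.3890

0.3890


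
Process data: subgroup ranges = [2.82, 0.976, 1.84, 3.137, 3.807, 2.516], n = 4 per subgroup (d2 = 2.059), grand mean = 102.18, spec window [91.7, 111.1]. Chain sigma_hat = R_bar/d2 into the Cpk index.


R_bar = (2.82 + 0.976 + 1.84 + 3.137 + 3.807 + 2.516) / 6 = 2.516
sigma = R_bar / d2 = 2.516 / 2.059 = 1.2219524
Cp = (USL - LSL)/(6*sigma) = (111.1 - 91.7)/(6*1.2219524) = 2.6460
Cpu = (111.1 - 102.18)/(3*1.2219524) = 2.4333
Cpl = (102.18 - 91.7)/(3*1.2219524) = 2.8588
Cpk = min(Cpu, Cpl) = 2.4333

2.4333


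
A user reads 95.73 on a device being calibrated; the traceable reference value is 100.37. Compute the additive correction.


Correction = standard - reading
= 100.37 - 95.73
= 4.6400

4.6400


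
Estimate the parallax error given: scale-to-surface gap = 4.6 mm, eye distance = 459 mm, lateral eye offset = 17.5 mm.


error = h * offset / d
= 4.6 * 17.5 / 459
= 0.1754

0.1754


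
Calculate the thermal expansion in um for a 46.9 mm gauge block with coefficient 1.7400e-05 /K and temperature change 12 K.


dL = L * alpha * dT
= 46.9 * 1.7400e-05 * 12
= 0.0097927 mm
dL_um = 0.0097927 * 1000 = 9.7927 um

9.7927


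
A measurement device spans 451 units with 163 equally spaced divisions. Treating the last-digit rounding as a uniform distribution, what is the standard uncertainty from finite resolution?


resolution = range / divisions
resolution = 451 / 163 = 2.7668712
u_res = resolution / (2*sqrt(3))
u_res = 2.7668712 / 3.4641016
u_res = 0.7987

0.7987


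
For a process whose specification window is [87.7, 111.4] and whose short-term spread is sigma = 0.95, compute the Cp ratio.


Cp = (USL - LSL) / (6 * sigma)
= (111.4 - 87.7) / (6 * 0.95)
= 23.7000 / 5.7000
= 4.1579

4.1579


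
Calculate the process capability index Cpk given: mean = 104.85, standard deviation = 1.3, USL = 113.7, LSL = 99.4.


Cpu = (USL - mean) / (3*sigma) = (113.7 - 104.85) / (3*1.3) = 2.2692
Cpl = (mean - LSL) / (3*sigma) = (104.85 - 99.4) / (3*1.3) = 1.3974
Cpk = min(Cpu, Cpl) = 1.3974

1.3974


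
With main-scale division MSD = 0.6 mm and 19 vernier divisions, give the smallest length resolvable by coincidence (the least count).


LC = MSD / n_div
= 0.6 / 19
= 0.0316

0.0316


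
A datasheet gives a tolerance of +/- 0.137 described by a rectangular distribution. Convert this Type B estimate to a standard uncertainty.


u_B = half_width / sqrt(3)
u_B = 0.137 / 1.7320508
u_B = 0.0791

0.0791


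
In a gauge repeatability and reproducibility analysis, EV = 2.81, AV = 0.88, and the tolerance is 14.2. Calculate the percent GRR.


GRR = sqrt(EV^2 + AV^2) = sqrt(2.81^2 + 0.88^2) = 2.9445713
%GRR = GRR / tol * 100 = 2.9445713 / 14.2 * 100
%GRR = 20.7364

20.7364


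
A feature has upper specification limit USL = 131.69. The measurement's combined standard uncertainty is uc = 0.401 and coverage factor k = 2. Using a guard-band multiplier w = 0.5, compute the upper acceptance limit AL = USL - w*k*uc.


U = k * uc = 2 * 0.401 = 0.802
guard band g = w * U = 0.5 * 0.802 = 0.401
AL = USL - g = 131.69 - 0.401
AL = 131.2890

131.2890


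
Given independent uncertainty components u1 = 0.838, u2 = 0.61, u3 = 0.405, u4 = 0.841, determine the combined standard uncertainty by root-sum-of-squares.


uc = sqrt(0.838^2 + 0.61^2 + 0.405^2 + 0.841^2)
uc = sqrt(1.94565)
uc = 1.3949

1.3949


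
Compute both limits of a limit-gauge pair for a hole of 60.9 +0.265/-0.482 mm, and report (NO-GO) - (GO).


GO = nominal - lower_tol (smallest hole = maximum material condition)
GO = 60.9 - 0.482 = 60.418
NO-GO = nominal + upper_tol (largest hole = least material condition)
NO-GO = 60.9 + 0.265 = 61.165
spread = NO-GO - GO = 61.165 - 60.418 = 0.7470

0.7470


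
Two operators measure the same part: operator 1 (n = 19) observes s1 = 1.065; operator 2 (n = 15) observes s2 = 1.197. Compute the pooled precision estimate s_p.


s_p = sqrt(((n1-1)*s1^2 + (n2-1)*s2^2) / (n1+n2-2))
numerator = (19-1)*1.065^2 + (15-1)*1.197^2 = 20.41605 + 20.059326 = 40.475376
denominator = 19 + 15 - 2 = 32
s_p^2 = 40.475376 / 32 = 1.2648555
s_p = sqrt(1.2648555) = 1.1247

1.1247


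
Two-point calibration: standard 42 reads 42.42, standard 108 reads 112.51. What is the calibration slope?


slope = (y2 - y1) / (x2 - x1)
= (112.51 - 42.42) / (108 - 42)
= 70.0900 / 66
= 1.0620

1.0620


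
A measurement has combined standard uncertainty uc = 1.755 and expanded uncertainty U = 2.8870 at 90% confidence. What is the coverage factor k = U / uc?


k = U / uc
k = 2.8870 / 1.755
k = 1.645

1.645


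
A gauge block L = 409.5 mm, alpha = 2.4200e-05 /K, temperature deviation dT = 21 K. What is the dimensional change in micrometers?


dL = L * alpha * dT
= 409.5 * 2.4200e-05 * 21
= 0.2081079 mm
dL_um = 0.2081079 * 1000 = 208.1079 um

208.1079


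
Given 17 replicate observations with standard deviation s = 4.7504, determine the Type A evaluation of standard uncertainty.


u_A = s / sqrt(n)
u_A = 4.7504 / sqrt(17)
u_A = 4.7504 / 4.1231056
u_A = 1.1521

1.1521


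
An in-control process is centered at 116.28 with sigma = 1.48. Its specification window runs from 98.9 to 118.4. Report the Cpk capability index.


Cpu = (USL - mean) / (3*sigma) = (118.4 - 116.28) / (3*1.48) = 0.4775
Cpl = (mean - LSL) / (3*sigma) = (116.28 - 98.9) / (3*1.48) = 3.9144
Cpk = min(Cpu, Cpl) = 0.4775

0.4775


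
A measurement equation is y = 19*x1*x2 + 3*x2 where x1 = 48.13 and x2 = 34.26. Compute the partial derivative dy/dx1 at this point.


y = 19*x1*x2 + 3*x2
dy/dx1 = 19*x2
Evaluate at x2 = 34.26: c1 = 19 * 34.26
c1 = 650.9400

650.9400


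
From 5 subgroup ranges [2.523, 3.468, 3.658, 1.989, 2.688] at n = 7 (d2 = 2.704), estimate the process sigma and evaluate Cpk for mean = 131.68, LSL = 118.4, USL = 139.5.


R_bar = (2.523 + 3.468 + 3.658 + 1.989 + 2.688) / 5 = 2.8652
sigma = R_bar / d2 = 2.8652 / 2.704 = 1.0596154
Cp = (USL - LSL)/(6*sigma) = (139.5 - 118.4)/(6*1.0596154) = 3.3188
Cpu = (139.5 - 131.68)/(3*1.0596154) = 2.4600
Cpl = (131.68 - 118.4)/(3*1.0596154) = 4.1776
Cpk = min(Cpu, Cpl) = 2.4600

2.4600


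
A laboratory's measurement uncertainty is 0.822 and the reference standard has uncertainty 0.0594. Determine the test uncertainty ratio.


TUR = u_lab / u_ref
= 0.822 / 0.0594
= 13.8384

13.8384


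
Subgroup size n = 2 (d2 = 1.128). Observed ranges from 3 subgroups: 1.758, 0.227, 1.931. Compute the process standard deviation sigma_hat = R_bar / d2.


R_bar = (1.758 + 0.227 + 1.931) / 3
R_bar = 3.916 / 3 = 1.3053333
sigma_hat = R_bar / d2 = 1.3053333 / 1.128 = 1.1572

1.1572


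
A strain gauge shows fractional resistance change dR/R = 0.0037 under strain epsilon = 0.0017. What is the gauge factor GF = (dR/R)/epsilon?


GF = (dR/R) / epsilon
= 0.0037 / 0.0017
= 2.1765

2.1765


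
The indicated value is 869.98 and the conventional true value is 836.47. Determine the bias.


Systematic error = measured - true
= 869.98 - 836.47
= 33.5100

33.5100


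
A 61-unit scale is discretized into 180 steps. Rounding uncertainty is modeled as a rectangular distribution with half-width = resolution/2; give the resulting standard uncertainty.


resolution = range / divisions
resolution = 61 / 180 = 0.33888889
u_res = resolution / (2*sqrt(3))
u_res = 0.33888889 / 3.4641016
u_res = 0.0978

0.0978


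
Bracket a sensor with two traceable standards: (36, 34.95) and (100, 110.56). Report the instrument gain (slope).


slope = (y2 - y1) / (x2 - x1)
= (110.56 - 34.95) / (100 - 36)
= 75.6100 / 64
= 1.1814

1.1814


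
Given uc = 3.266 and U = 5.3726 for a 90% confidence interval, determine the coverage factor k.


k = U / uc
k = 5.3726 / 3.266
k = 1.645

1.645


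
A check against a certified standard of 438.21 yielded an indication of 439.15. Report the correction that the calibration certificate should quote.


Correction = standard - reading
= 438.21 - 439.15
= -0.9400

-0.9400


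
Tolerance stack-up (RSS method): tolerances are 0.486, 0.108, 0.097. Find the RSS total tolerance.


RSS = sqrt(0.486^2 + 0.108^2 + 0.097^2)
= sqrt(0.257269)
= 0.5072

0.5072


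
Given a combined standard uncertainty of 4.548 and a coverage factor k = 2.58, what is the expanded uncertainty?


U = k * uc
U = 2.58 * 4.548
U = 11.7338

11.7338


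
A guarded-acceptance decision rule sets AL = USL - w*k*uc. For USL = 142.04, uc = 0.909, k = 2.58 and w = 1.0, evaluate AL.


U = k * uc = 2.58 * 0.909 = 2.34522
guard band g = w * U = 1.0 * 2.34522 = 2.34522
AL = USL - g = 142.04 - 2.34522
AL = 139.6948

139.6948


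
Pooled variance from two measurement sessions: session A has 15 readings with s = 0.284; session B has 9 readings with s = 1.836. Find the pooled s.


s_p = sqrt(((n1-1)*s1^2 + (n2-1)*s2^2) / (n1+n2-2))
numerator = (15-1)*0.284^2 + (9-1)*1.836^2 = 1.129184 + 26.967168 = 28.096352
denominator = 15 + 9 - 2 = 22
s_p^2 = 28.096352 / 22 = 1.2771069
s_p = sqrt(1.2771069) = 1.1301

1.1301


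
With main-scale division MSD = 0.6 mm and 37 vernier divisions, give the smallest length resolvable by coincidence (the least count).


LC = MSD / n_div
= 0.6 / 37
= 0.0162

0.0162


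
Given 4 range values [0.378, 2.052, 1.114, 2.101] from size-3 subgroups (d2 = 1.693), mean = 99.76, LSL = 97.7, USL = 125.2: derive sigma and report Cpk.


R_bar = (0.378 + 2.052 + 1.114 + 2.101) / 4 = 1.41125
sigma = R_bar / d2 = 1.41125 / 1.693 = 0.83357944
Cp = (USL - LSL)/(6*sigma) = (125.2 - 97.7)/(6*0.83357944) = 5.4984
Cpu = (125.2 - 99.76)/(3*0.83357944) = 10.1730
Cpl = (99.76 - 97.7)/(3*0.83357944) = 0.8238
Cpk = min(Cpu, Cpl) = 0.8238

0.8238


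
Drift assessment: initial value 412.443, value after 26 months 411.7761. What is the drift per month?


rate = (v2 - v1) / months
= (411.7761 - 412.443) / 26
= -0.6669 / 26
= -0.0256

-0.0256


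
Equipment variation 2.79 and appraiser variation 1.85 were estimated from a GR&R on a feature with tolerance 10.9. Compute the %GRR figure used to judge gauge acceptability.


GRR = sqrt(EV^2 + AV^2) = sqrt(2.79^2 + 1.85^2) = 3.347626
%GRR = GRR / tol * 100 = 3.347626 / 10.9 * 100
%GRR = 30.7122

30.7122


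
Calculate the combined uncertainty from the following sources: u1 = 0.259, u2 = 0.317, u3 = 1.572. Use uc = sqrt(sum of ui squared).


uc = sqrt(0.259^2 + 0.317^2 + 1.572^2)
uc = sqrt(2.638754)
uc = 1.6244

1.6244


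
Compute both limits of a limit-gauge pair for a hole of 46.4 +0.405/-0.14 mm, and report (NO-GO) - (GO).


GO = nominal - lower_tol (smallest hole = maximum material condition)
GO = 46.4 - 0.14 = 46.26
NO-GO = nominal + upper_tol (largest hole = least material condition)
NO-GO = 46.4 + 0.405 = 46.805
spread = NO-GO - GO = 46.805 - 46.26 = 0.5450

0.5450


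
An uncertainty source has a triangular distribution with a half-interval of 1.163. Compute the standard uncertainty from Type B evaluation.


u_B = half_width / sqrt(6)
u_B = 1.163 / 2.4494897
u_B = 0.4748

0.4748


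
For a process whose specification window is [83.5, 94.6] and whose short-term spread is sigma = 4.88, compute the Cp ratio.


Cp = (USL - LSL) / (6 * sigma)
= (94.6 - 83.5) / (6 * 4.88)
= 11.1000 / 29.2800
= 0.3791

0.3791


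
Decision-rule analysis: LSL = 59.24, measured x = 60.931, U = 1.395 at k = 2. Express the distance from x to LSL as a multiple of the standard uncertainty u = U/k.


u = U / k = 1.395 / 2 = 0.6975
margin = |LSL - x| = |59.24 - 60.931| = 1.691
z = margin / u = 1.691 / 0.6975
z = 2.4244

2.4244


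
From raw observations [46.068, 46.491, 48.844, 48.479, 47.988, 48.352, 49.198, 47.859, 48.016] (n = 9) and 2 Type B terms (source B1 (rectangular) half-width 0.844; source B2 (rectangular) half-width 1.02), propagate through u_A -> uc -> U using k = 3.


mean = (46.068 + 46.491 + 48.844 + 48.479 + 47.988 + 48.352 + 49.198 + 47.859 + 48.016) / 9 = 47.92166667
s = sqrt(sum((x - mean)^2)/(n-1)) = 1.0292987
u_A = s / sqrt(n) = 1.0292987 / sqrt(9) = 0.34309957
u_B1 = 0.844 / sqrt(3) = 0.48728363
u_B2 = 1.02 / sqrt(3) = 0.58889727
uc = sqrt(0.34309957^2 + 0.48728363^2 + 0.58889727^2) = 0.83783211
U = k * uc = 3 * 0.83783211
U = 2.5135

2.5135


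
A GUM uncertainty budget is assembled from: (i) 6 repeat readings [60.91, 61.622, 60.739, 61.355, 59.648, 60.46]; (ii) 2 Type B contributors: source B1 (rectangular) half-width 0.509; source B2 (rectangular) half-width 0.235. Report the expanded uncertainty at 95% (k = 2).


mean = (60.91 + 61.622 + 60.739 + 61.355 + 59.648 + 60.46) / 6 = 60.789
s = sqrt(sum((x - mean)^2)/(n-1)) = 0.6987858
u_A = s / sqrt(n) = 0.6987858 / sqrt(6) = 0.28527811
u_B1 = 0.509 / sqrt(3) = 0.29387129
u_B2 = 0.235 / sqrt(3) = 0.13567731
uc = sqrt(0.28527811^2 + 0.29387129^2 + 0.13567731^2) = 0.43145367
U = k * uc = 2 * 0.43145367
U = 0.8629

0.8629


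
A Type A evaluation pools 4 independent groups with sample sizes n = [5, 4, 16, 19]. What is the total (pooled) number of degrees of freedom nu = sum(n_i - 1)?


nu = sum_i (n_i - 1)
nu = ((5 - 1) + (4 - 1) + (16 - 1) + (19 - 1))
nu = 4 + 3 + 15 + 18
nu = 40

40


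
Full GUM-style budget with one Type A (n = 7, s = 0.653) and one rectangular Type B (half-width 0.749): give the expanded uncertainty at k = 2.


u_A = s / sqrt(n) = 0.653 / sqrt(7) = 0.2468108
u_B = half_width / sqrt(3) = 0.749 / sqrt(3) = 0.43243535
uc = sqrt(u_A^2 + u_B^2) = sqrt(0.2468108^2 + 0.43243535^2) = 0.49791154
U = k * uc = 2 * 0.49791154
U = 0.9958

0.9958


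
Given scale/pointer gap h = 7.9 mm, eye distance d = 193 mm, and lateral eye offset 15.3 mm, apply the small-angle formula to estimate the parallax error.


error = h * offset / d
= 7.9 * 15.3 / 193
= 0.6263

0.6263


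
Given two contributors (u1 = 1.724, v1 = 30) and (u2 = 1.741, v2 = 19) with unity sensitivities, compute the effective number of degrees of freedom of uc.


uc = sqrt(u1^2 + u2^2) = sqrt(1.724^2 + 1.741^2) = 2.4501545
v_eff = uc^4 / (u1^4/v1 + u2^4/v2)
= 2.4501545^4 / (1.724^4/30 + 1.741^4/19)
= 36.039095 / 0.77801111
v_eff = 46.3221

46.3221


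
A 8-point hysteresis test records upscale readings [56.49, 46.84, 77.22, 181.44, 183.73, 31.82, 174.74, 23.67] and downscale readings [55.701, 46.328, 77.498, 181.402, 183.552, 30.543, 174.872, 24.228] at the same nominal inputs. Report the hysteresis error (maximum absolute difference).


|56.49 - 55.701| = 0.7890
|46.84 - 46.328| = 0.5120
|77.22 - 77.498| = 0.2780
|181.44 - 181.402| = 0.0380
|183.73 - 183.552| = 0.1780
|31.82 - 30.543| = 1.2770
|174.74 - 174.872| = 0.1320
|23.67 - 24.228| = 0.5580
hysteresis = max(diffs) = 1.2770

1.2770


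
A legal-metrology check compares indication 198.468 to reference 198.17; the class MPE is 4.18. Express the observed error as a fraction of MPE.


e = indication - reference = 198.468 - 198.17 = 0.2980
|e| = 0.2980
ratio = |e| / MPE = 0.2980 / 4.18
ratio = 0.0713

0.0713


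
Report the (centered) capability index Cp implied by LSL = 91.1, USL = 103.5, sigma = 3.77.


Cp = (USL - LSL) / (6 * sigma)
= (103.5 - 91.1) / (6 * 3.77)
= 12.4000 / 22.6200
= 0.5482

0.5482


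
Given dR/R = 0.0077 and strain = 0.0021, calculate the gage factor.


GF = (dR/R) / epsilon
= 0.0077 / 0.0021
= 3.6667

3.6667


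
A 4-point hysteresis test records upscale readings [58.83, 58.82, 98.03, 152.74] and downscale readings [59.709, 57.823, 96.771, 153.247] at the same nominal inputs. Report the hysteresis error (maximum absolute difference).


|58.83 - 59.709| = 0.8790
|58.82 - 57.823| = 0.9970
|98.03 - 96.771| = 1.2590
|152.74 - 153.247| = 0.5070
hysteresis = max(diffs) = 1.2590

1.2590


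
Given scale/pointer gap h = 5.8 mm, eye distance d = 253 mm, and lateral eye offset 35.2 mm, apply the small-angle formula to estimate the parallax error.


error = h * offset / d
= 5.8 * 35.2 / 253
= 0.8070

0.8070


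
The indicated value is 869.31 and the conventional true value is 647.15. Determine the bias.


Systematic error = measured - true
= 869.31 - 647.15
= 222.1600

222.1600


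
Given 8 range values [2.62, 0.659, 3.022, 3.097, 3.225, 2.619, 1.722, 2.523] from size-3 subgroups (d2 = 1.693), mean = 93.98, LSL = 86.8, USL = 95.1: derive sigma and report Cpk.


R_bar = (2.62 + 0.659 + 3.022 + 3.097 + 3.225 + 2.619 + 1.722 + 2.523) / 8 = 2.435875
sigma = R_bar / d2 = 2.435875 / 1.693 = 1.4387921
Cp = (USL - LSL)/(6*sigma) = (95.1 - 86.8)/(6*1.4387921) = 0.9615
Cpu = (95.1 - 93.98)/(3*1.4387921) = 0.2595
Cpl = (93.98 - 86.8)/(3*1.4387921) = 1.6634
Cpk = min(Cpu, Cpl) = 0.2595

0.2595


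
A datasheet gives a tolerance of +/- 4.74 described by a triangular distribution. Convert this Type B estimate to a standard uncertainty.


u_B = half_width / sqrt(6)
u_B = 4.74 / 2.4494897
u_B = 1.9351

1.9351


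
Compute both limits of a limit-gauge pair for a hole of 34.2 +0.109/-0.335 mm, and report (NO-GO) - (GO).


GO = nominal - lower_tol (smallest hole = maximum material condition)
GO = 34.2 - 0.335 = 33.865
NO-GO = nominal + upper_tol (largest hole = least material condition)
NO-GO = 34.2 + 0.109 = 34.309
spread = NO-GO - GO = 34.309 - 33.865 = 0.4440

0.4440


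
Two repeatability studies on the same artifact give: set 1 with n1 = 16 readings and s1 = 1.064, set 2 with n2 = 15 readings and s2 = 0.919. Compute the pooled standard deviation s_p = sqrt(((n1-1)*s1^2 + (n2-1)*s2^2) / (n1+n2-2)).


s_p = sqrt(((n1-1)*s1^2 + (n2-1)*s2^2) / (n1+n2-2))
numerator = (16-1)*1.064^2 + (15-1)*0.919^2 = 16.98144 + 11.823854 = 28.805294
denominator = 16 + 15 - 2 = 29
s_p^2 = 28.805294 / 29 = 0.993286
s_p = sqrt(0.993286) = 0.9966

0.9966


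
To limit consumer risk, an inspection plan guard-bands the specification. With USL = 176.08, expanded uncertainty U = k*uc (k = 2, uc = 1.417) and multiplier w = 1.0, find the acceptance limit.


U = k * uc = 2 * 1.417 = 2.834
guard band g = w * U = 1.0 * 2.834 = 2.834
AL = USL - g = 176.08 - 2.834
AL = 173.2460

173.2460


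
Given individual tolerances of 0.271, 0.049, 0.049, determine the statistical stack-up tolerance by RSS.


RSS = sqrt(0.271^2 + 0.049^2 + 0.049^2)
= sqrt(0.078243)
= 0.2797

0.2797


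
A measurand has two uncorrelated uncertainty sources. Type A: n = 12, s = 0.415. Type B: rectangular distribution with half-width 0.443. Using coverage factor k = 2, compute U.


u_A = s / sqrt(n) = 0.415 / sqrt(12) = 0.11980018
u_B = half_width / sqrt(3) = 0.443 / sqrt(3) = 0.25576617
uc = sqrt(u_A^2 + u_B^2) = sqrt(0.11980018^2 + 0.25576617^2) = 0.28243303
U = k * uc = 2 * 0.28243303
U = 0.5649

0.5649


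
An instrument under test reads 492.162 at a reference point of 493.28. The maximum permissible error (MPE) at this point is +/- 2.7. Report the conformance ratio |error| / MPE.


e = indication - reference = 492.162 - 493.28 = -1.1180
|e| = 1.1180
ratio = |e| / MPE = 1.1180 / 2.7
ratio = 0.4141

0.4141


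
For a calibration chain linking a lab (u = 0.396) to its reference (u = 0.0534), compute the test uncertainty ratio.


TUR = u_lab / u_ref
= 0.396 / 0.0534
= 7.4157

7.4157


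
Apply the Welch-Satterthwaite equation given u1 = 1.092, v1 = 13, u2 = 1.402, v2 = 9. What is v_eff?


uc = sqrt(u1^2 + u2^2) = sqrt(1.092^2 + 1.402^2) = 1.7770954
v_eff = uc^4 / (u1^4/v1 + u2^4/v2)
= 1.7770954^4 / (1.092^4/13 + 1.402^4/9)
= 9.9733939 / 0.53867112
v_eff = 18.5148

18.5148


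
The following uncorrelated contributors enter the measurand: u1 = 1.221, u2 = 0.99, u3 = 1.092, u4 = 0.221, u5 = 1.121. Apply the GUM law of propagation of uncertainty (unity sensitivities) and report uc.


uc = sqrt(1.221^2 + 0.99^2 + 1.092^2 + 0.221^2 + 1.121^2)
uc = sqrt(4.968887)
uc = 2.2291

2.2291


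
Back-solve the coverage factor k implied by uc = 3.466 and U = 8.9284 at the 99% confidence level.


k = U / uc
k = 8.9284 / 3.466
k = 2.576

2.576


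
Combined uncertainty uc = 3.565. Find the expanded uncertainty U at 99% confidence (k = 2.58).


U = k * uc
U = 2.58 * 3.565
U = 9.1977

9.1977


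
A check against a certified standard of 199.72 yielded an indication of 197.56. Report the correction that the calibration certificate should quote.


Correction = standard - reading
= 199.72 - 197.56
= 2.1600

2.1600


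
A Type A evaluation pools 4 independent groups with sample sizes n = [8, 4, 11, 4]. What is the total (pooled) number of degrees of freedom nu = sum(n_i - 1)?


nu = sum_i (n_i - 1)
nu = ((8 - 1) + (4 - 1) + (11 - 1) + (4 - 1))
nu = 7 + 3 + 10 + 3
nu = 23

23


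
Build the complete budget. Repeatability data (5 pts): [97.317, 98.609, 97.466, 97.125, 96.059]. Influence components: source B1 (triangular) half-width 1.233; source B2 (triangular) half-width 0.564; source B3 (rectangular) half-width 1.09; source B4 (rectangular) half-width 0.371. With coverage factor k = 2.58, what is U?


mean = (97.317 + 98.609 + 97.466 + 97.125 + 96.059) / 5 = 97.3152
s = sqrt(sum((x - mean)^2)/(n-1)) = 0.90979075
u_A = s / sqrt(n) = 0.90979075 / sqrt(5) = 0.40687079
u_B1 = 1.233 / sqrt(6) = 0.50337014
u_B2 = 0.564 / sqrt(6) = 0.23025204
u_B3 = 1.09 / sqrt(3) = 0.62931179
u_B4 = 0.371 / sqrt(3) = 0.21419695
uc = sqrt(0.40687079^2 + 0.50337014^2 + 0.23025204^2 + 0.62931179^2 + 0.21419695^2) = 0.95595764
U = k * uc = 2.58 * 0.95595764
U = 2.4664

2.4664


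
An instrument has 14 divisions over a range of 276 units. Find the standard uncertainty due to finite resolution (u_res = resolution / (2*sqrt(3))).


resolution = range / divisions
resolution = 276 / 14 = 19.714286
u_res = resolution / (2*sqrt(3))
u_res = 19.714286 / 3.4641016
u_res = 5.6910

5.6910


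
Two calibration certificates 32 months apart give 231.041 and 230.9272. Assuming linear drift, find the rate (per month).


rate = (v2 - v1) / months
= (230.9272 - 231.041) / 32
= -0.1138 / 32
= -0.0036

-0.0036


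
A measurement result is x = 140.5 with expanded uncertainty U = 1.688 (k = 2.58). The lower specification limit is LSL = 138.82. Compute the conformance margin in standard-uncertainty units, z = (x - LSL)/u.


u = U / k = 1.688 / 2.58 = 0.65426357
margin = |LSL - x| = |138.82 - 140.5| = 1.68
z = margin / u = 1.68 / 0.65426357
z = 2.5678

2.5678


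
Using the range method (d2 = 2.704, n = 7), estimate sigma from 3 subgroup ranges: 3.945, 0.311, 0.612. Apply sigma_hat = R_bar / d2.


R_bar = (3.945 + 0.311 + 0.612) / 3
R_bar = 4.868 / 3 = 1.6226667
sigma_hat = R_bar / d2 = 1.6226667 / 2.704 = 0.6001

0.6001


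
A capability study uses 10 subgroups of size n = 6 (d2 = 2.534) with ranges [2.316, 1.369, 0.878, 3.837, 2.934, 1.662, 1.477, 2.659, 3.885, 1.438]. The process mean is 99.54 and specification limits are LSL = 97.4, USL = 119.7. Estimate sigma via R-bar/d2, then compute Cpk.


R_bar = (2.316 + 1.369 + 0.878 + 3.837 + 2.934 + 1.662 + 1.477 + 2.659 + 3.885 + 1.438) / 10 = 2.2455
sigma = R_bar / d2 = 2.2455 / 2.534 = 0.88614838
Cp = (USL - LSL)/(6*sigma) = (119.7 - 97.4)/(6*0.88614838) = 4.1942
Cpu = (119.7 - 99.54)/(3*0.88614838) = 7.5834
Cpl = (99.54 - 97.4)/(3*0.88614838) = 0.8050
Cpk = min(Cpu, Cpl) = 0.8050

0.8050


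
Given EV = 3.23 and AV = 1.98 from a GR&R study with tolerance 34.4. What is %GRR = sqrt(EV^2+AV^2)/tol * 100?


GRR = sqrt(EV^2 + AV^2) = sqrt(3.23^2 + 1.98^2) = 3.7885749
%GRR = GRR / tol * 100 = 3.7885749 / 34.4 * 100
%GRR = 11.0133

11.0133


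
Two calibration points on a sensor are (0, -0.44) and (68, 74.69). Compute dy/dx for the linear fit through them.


slope = (y2 - y1) / (x2 - x1)
= (74.69 - -0.44) / (68 - 0)
= 75.1300 / 68
= 1.1049

1.1049


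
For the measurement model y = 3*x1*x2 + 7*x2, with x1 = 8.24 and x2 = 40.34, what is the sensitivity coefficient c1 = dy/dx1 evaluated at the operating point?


y = 3*x1*x2 + 7*x2
dy/dx1 = 3*x2
Evaluate at x2 = 40.34: c1 = 3 * 40.34
c1 = 121.0200

121.0200


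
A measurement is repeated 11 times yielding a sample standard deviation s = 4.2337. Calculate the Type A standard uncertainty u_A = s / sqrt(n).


u_A = s / sqrt(n)
u_A = 4.2337 / sqrt(11)
u_A = 4.2337 / 3.3166248
u_A = 1.2765

1.2765


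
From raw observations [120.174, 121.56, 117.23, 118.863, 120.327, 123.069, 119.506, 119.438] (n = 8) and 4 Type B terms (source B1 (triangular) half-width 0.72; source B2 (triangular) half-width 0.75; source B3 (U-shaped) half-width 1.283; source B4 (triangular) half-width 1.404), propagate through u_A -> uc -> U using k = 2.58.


mean = (120.174 + 121.56 + 117.23 + 118.863 + 120.327 + 123.069 + 119.506 + 119.438) / 8 = 120.020875
s = sqrt(sum((x - mean)^2)/(n-1)) = 1.7530231
u_A = s / sqrt(n) = 1.7530231 / sqrt(8) = 0.61978726
u_B1 = 0.72 / sqrt(6) = 0.29393877
u_B2 = 0.75 / sqrt(6) = 0.30618622
u_B3 = 1.283 / sqrt(2) = 0.907218
u_B4 = 1.404 / sqrt(6) = 0.5731806
uc = sqrt(0.61978726^2 + 0.29393877^2 + 0.30618622^2 + 0.907218^2 + 0.5731806^2) = 1.309911
U = k * uc = 2.58 * 1.309911
U = 3.3796

3.3796


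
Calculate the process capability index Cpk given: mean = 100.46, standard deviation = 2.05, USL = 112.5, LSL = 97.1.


Cpu = (USL - mean) / (3*sigma) = (112.5 - 100.46) / (3*2.05) = 1.9577
Cpl = (mean - LSL) / (3*sigma) = (100.46 - 97.1) / (3*2.05) = 0.5463
Cpk = min(Cpu, Cpl) = 0.5463

0.5463


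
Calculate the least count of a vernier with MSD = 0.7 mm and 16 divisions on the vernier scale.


LC = MSD / n_div
= 0.7 / 16
= 0.0437

0.0437


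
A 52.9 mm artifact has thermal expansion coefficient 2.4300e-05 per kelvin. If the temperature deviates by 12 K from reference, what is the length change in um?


dL = L * alpha * dT
= 52.9 * 2.4300e-05 * 12
= 0.0154256 mm
dL_um = 0.0154256 * 1000 = 15.4256 um

15.4256


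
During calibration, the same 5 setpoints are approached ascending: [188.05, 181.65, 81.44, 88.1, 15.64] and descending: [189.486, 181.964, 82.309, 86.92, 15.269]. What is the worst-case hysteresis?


|188.05 - 189.486| = 1.4360
|181.65 - 181.964| = 0.3140
|81.44 - 82.309| = 0.8690
|88.1 - 86.92| = 1.1800
|15.64 - 15.269| = 0.3710
hysteresis = max(diffs) = 1.4360

1.4360


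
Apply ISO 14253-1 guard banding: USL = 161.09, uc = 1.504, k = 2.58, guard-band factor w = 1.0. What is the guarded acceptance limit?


U = k * uc = 2.58 * 1.504 = 3.88032
guard band g = w * U = 1.0 * 3.88032 = 3.88032
AL = USL - g = 161.09 - 3.88032
AL = 157.2097

157.2097


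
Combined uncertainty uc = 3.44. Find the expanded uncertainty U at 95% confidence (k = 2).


U = k * uc
U = 2 * 3.44
U = 6.8800

6.8800


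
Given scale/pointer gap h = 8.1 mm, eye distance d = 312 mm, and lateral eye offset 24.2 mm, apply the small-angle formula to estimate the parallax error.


error = h * offset / d
= 8.1 * 24.2 / 312
= 0.6283

0.6283


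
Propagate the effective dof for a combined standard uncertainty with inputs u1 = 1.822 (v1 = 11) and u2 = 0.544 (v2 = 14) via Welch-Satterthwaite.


uc = sqrt(u1^2 + u2^2) = sqrt(1.822^2 + 0.544^2) = 1.9014784
v_eff = uc^4 / (u1^4/v1 + u2^4/v2)
= 1.9014784^4 / (1.822^4/11 + 0.544^4/14)
= 13.072709 / 1.0081012
v_eff = 12.9677

12.9677


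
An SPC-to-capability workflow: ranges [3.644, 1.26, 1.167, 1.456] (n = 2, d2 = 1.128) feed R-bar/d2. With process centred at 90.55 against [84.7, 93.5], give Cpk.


R_bar = (3.644 + 1.26 + 1.167 + 1.456) / 4 = 1.88175
sigma = R_bar / d2 = 1.88175 / 1.128 = 1.6682181
Cp = (USL - LSL)/(6*sigma) = (93.5 - 84.7)/(6*1.6682181) = 0.8792
Cpu = (93.5 - 90.55)/(3*1.6682181) = 0.5895
Cpl = (90.55 - 84.7)/(3*1.6682181) = 1.1689
Cpk = min(Cpu, Cpl) = 0.5895

0.5895
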